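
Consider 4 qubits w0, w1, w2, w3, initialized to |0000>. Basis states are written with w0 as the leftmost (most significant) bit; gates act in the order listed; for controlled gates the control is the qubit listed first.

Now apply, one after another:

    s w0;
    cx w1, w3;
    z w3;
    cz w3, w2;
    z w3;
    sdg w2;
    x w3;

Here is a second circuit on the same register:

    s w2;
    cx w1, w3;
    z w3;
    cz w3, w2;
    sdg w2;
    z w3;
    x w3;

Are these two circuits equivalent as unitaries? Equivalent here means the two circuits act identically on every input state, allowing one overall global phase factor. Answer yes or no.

No — the two circuits implement different unitaries, even allowing a global phase.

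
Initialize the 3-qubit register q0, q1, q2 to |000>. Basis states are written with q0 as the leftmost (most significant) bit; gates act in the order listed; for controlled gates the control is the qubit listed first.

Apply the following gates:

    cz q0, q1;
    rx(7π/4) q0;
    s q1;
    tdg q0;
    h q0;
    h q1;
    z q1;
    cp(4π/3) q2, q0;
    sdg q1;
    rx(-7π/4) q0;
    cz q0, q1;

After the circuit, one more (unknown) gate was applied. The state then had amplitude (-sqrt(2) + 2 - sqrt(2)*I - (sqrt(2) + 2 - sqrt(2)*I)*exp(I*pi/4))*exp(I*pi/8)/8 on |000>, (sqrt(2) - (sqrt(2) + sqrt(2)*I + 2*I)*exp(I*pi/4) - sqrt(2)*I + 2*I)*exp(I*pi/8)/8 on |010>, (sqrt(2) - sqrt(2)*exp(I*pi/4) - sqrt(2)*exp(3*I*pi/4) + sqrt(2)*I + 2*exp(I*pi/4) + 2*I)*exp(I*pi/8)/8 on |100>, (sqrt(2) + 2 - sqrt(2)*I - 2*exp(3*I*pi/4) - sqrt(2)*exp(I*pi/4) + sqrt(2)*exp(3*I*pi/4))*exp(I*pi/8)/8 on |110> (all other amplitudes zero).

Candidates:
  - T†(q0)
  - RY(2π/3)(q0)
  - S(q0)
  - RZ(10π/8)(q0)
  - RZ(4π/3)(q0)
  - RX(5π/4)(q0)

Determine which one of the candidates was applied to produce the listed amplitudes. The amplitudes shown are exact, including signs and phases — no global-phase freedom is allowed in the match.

It was RZ(10π/8)(q0) that produced the state shown.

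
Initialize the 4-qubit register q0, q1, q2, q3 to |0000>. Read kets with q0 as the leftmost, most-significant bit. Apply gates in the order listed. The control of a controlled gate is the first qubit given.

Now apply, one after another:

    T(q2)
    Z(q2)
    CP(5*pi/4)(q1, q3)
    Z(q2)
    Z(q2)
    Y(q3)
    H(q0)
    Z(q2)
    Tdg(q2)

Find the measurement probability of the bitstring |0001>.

Outcome |0001> occurs with probability 1/2.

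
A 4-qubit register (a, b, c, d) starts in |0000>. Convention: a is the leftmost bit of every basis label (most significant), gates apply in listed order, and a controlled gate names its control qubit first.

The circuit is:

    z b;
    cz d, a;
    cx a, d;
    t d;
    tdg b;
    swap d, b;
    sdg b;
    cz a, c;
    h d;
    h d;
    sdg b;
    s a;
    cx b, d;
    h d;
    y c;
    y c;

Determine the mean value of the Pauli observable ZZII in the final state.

The observable ZZII averages to 1.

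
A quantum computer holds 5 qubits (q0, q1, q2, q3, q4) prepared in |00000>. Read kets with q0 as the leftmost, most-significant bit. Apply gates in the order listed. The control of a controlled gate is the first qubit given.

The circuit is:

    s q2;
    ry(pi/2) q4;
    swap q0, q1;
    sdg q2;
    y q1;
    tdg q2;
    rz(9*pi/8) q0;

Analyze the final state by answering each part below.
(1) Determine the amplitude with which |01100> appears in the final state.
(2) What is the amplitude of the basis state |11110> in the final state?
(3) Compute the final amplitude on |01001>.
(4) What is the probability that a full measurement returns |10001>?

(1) |01100> carries amplitude 0 in the final state.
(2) The final state's coefficient on |11110> equals 0.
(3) The amplitude on |01001> is -sqrt(2)*exp(15*I*pi/16)/2.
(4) A full measurement returns |10001> with probability 0.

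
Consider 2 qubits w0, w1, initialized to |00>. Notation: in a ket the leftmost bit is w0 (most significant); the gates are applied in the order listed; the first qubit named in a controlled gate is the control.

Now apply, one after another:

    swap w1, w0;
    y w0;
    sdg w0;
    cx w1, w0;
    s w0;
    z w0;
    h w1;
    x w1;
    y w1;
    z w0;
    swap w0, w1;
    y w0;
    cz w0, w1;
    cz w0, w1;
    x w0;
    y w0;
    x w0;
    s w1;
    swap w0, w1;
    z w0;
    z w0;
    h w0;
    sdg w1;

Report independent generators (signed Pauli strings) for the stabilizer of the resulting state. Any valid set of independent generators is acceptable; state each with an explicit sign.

The final state is stabilized by the group generated by -XI, +IY; other independent generating sets are equally valid.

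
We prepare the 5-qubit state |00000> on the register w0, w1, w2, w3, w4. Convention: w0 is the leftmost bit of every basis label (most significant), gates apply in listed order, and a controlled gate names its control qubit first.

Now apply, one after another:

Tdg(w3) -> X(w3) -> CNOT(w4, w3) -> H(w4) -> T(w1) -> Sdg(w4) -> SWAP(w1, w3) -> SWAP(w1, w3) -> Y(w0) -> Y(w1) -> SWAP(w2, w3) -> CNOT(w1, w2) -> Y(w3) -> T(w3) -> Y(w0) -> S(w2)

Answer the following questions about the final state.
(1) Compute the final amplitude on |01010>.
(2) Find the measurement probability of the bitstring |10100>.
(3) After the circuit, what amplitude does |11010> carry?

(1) |01010> carries amplitude -sqrt(2)*exp(I*pi/4)/2 in the final state. Key observation: steps 7-8 multiply out to the identity, so the circuit reduces to the remaining gates.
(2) A full measurement returns |10100> with probability 0.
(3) The amplitude on |11010> is 0.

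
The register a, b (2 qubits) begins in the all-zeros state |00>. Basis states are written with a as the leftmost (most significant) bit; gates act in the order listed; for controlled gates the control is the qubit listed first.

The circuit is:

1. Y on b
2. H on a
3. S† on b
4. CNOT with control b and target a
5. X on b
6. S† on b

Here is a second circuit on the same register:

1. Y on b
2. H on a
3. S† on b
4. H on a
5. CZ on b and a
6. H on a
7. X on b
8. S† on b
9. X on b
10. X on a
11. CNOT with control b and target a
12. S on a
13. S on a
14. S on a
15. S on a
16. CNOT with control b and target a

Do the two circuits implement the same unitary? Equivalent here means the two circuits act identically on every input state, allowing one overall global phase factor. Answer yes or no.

No: there is an input state on which the two circuits produce genuinely different outputs (not merely differing by a phase).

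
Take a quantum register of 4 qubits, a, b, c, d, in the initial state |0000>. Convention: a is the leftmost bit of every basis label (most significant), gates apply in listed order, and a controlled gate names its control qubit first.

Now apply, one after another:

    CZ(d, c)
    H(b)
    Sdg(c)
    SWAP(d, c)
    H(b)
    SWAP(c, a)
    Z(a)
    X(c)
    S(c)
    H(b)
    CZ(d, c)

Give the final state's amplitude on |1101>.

The final state's coefficient on |1101> equals 0.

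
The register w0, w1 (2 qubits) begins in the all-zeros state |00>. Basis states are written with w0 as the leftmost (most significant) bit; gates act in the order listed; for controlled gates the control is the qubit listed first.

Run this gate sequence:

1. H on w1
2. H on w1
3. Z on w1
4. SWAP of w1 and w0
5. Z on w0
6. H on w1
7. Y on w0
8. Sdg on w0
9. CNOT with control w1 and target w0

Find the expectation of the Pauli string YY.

In the final state, YY has expectation 1.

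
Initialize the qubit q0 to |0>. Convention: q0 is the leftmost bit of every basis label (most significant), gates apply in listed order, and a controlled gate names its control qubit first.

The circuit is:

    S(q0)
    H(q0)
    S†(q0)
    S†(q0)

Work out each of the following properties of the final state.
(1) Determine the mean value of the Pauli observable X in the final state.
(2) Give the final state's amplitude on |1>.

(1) The observable X averages to -1.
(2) The amplitude on |1> is -sqrt(2)/2.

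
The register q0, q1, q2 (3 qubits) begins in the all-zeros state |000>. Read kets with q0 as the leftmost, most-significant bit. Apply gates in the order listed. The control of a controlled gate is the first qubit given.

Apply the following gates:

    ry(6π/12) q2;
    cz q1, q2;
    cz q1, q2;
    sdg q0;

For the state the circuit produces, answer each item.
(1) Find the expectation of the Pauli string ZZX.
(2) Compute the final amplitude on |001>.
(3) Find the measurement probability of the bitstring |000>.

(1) The expectation value of ZZX is 1. Key observation: gates 2-3 undo each other exactly, leaving only the rest of the circuit to track.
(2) The final state's coefficient on |001> equals sqrt(2)/2.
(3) Outcome |000> occurs with probability 1/2.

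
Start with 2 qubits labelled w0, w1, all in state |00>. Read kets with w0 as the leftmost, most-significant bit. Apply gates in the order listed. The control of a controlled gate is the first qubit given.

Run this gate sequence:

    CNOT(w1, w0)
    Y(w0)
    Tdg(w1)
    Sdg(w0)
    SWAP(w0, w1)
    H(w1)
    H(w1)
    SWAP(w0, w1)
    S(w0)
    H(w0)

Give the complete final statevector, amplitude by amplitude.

After the circuit, the state carries amplitude sqrt(2)*I/2 on |00>, 0 on |01>, -sqrt(2)*I/2 on |10>, 0 on |11>. Key observation: steps 4-9 multiply out to the identity, so the circuit reduces to the remaining gates.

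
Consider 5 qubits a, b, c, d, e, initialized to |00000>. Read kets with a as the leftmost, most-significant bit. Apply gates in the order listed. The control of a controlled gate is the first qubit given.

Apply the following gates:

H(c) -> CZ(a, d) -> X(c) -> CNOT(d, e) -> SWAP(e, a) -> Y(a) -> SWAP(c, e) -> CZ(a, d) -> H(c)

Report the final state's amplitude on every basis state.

The resulting statevector has amplitude I/2 on |10000>, I/2 on |10001>, I/2 on |10100>, I/2 on |10101>, and 0 on every other basis state.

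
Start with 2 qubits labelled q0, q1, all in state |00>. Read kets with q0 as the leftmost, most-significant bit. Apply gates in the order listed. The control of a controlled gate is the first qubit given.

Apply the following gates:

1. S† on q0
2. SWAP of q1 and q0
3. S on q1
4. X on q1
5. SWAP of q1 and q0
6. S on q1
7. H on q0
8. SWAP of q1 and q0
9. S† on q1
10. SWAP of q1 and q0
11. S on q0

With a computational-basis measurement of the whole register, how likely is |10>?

A full measurement returns |10> with probability 1/2.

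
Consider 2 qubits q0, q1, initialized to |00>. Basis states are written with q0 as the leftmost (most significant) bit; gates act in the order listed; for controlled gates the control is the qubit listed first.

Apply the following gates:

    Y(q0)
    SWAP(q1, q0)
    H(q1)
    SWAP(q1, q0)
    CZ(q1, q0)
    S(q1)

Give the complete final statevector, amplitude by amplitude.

The resulting statevector has amplitude sqrt(2)*I/2 on |00>, 0 on |01>, -sqrt(2)*I/2 on |10>, 0 on |11>.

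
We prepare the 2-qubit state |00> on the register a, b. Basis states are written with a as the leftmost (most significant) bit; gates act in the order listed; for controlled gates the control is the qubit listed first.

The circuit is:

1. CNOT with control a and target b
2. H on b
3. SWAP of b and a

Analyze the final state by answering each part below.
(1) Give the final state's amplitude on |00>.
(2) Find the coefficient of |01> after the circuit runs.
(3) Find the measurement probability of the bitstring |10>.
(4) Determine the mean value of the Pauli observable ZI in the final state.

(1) |00> carries amplitude sqrt(2)/2 in the final state.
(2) |01> carries amplitude 0 in the final state.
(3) Outcome |10> occurs with probability 1/2.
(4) The expectation value of ZI is 0.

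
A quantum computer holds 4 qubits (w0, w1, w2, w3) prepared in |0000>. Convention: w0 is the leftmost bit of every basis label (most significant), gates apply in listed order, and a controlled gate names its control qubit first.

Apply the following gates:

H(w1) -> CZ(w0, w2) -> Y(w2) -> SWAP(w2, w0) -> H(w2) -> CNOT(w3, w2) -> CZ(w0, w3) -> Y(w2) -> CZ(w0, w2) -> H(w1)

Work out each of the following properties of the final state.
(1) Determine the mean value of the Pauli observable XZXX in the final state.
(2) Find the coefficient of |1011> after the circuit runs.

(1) The observable XZXX averages to 0.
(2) |1011> carries amplitude 0 in the final state.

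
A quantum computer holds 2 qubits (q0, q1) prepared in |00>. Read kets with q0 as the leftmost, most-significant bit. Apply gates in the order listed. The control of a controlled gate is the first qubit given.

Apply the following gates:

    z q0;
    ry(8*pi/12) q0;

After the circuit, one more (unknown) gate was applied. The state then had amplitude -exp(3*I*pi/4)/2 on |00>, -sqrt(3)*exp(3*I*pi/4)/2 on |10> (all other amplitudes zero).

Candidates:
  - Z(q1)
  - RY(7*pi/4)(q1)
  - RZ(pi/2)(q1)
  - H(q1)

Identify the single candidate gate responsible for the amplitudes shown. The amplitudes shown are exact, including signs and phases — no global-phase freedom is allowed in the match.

The unique candidate consistent with the amplitudes is RZ(pi/2)(q1).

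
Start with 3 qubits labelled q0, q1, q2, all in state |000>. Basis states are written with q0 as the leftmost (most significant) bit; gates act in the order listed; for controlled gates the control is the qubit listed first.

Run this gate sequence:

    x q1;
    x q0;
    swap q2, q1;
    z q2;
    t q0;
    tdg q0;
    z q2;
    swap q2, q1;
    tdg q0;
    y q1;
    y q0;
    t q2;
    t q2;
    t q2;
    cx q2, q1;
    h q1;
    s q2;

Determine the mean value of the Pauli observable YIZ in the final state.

The observable YIZ averages to 0.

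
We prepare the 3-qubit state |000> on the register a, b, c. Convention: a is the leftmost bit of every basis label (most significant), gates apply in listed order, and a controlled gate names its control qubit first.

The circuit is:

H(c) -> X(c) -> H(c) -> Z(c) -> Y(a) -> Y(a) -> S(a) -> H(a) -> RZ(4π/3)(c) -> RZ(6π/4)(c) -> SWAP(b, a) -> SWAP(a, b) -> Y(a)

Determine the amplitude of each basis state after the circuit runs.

The final amplitudes are sqrt(2)*exp(I*pi/12)/2 on |000>, -sqrt(2)*exp(I*pi/12)/2 on |100>, and 0 on every other basis state.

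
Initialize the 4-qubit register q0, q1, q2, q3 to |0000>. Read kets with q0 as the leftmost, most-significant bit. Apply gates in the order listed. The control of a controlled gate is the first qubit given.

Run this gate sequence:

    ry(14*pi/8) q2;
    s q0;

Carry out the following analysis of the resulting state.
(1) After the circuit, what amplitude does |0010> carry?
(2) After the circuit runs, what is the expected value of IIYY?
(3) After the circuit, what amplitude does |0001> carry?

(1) The amplitude on |0010> is sqrt(2 - sqrt(2))/2.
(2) In the final state, IIYY has expectation 0.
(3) |0001> carries amplitude 0 in the final state.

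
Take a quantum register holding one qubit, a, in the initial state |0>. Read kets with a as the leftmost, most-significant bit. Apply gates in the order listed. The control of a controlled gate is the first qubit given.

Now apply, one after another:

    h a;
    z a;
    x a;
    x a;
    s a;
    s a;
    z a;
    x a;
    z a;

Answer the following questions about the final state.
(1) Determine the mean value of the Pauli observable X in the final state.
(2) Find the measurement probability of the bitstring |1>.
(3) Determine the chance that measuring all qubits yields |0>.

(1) The expectation value of X is 1.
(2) A full measurement returns |1> with probability 1/2.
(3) Outcome |0> occurs with probability 1/2.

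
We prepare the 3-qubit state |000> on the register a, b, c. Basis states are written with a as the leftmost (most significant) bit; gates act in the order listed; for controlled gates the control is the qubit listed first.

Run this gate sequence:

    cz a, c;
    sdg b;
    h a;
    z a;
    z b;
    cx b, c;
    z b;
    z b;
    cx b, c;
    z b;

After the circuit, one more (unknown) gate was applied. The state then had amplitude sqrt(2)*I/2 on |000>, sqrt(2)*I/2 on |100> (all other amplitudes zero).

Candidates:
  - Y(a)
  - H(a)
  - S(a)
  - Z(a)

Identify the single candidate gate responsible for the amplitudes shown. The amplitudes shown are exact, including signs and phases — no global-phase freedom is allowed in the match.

It was Y(a) that produced the state shown. Key observation: the block from step 5 through step 10 cancels to the identity and can be dropped.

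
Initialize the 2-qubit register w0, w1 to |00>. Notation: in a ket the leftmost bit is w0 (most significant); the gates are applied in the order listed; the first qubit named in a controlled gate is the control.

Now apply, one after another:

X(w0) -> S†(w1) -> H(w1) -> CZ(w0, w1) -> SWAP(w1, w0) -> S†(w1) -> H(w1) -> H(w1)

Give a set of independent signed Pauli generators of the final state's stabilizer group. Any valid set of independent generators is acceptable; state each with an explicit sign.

The stabilizer group can be generated by -XI, -IZ, among other valid generating sets.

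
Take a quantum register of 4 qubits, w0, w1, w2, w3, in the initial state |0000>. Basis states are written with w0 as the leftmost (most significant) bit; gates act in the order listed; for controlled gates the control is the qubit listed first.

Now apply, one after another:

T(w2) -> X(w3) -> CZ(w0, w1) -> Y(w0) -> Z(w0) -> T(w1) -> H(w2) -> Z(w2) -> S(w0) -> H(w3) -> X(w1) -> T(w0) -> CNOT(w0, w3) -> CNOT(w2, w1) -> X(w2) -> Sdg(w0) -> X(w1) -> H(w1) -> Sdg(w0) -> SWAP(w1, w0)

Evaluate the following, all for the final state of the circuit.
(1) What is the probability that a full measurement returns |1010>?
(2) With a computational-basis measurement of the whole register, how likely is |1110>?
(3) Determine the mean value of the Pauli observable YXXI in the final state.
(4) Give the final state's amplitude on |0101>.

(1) Outcome |1010> occurs with probability 0.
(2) A full measurement returns |1110> with probability 1/8.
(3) In the final state, YXXI has expectation 0.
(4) The amplitude on |0101> is sqrt(2)*exp(I*pi/4)/4.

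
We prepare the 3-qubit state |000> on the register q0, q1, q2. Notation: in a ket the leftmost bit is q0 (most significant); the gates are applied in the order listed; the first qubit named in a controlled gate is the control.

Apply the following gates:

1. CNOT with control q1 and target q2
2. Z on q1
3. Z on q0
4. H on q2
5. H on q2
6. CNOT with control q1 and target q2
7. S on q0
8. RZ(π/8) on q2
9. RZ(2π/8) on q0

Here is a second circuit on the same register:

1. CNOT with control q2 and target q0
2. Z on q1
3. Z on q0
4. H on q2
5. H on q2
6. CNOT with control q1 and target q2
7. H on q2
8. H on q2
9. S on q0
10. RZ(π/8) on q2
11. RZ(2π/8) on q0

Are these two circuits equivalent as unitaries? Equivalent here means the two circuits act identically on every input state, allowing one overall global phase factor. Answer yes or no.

No: there is an input state on which the two circuits produce genuinely different outputs (not merely differing by a phase).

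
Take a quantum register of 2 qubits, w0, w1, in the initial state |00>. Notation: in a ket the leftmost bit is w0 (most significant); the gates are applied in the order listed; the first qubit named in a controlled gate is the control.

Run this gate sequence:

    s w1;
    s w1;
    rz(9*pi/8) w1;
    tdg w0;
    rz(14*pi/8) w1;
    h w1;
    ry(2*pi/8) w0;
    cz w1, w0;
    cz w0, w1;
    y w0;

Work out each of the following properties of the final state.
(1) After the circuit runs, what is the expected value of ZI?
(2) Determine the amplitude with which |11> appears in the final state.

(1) In the final state, ZI has expectation -sqrt(2)/2.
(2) The final state's coefficient on |11> equals -sqrt(2*sqrt(2) + 4)*exp(I*pi/16)/4.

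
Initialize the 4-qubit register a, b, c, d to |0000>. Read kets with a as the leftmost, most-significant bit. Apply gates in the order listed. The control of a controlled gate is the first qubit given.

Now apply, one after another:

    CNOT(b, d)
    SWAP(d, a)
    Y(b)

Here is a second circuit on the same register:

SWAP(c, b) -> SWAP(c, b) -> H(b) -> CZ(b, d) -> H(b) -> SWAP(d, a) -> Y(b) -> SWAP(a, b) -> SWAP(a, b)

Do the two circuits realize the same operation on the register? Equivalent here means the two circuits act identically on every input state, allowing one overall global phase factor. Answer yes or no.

No: there is an input state on which the two circuits produce genuinely different outputs (not merely differing by a phase).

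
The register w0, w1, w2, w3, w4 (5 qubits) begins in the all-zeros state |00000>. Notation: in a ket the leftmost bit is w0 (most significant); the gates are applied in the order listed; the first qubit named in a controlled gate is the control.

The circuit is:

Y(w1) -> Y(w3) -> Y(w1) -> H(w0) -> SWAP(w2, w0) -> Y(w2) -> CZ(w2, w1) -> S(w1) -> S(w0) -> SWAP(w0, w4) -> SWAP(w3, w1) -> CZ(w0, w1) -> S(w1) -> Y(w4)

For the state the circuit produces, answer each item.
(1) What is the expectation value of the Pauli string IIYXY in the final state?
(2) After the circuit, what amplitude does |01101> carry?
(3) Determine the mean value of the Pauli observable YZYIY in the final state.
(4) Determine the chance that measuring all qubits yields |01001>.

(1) In the final state, IIYXY has expectation 0.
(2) |01101> carries amplitude sqrt(2)/2 in the final state.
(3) The expectation value of YZYIY is 0.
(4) A full measurement returns |01001> with probability 1/2.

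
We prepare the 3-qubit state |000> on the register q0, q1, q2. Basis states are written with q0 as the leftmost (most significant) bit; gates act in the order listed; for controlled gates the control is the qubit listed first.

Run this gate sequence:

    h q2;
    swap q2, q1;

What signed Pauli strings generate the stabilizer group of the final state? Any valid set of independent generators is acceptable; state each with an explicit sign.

One valid set of independent stabilizer generators is +IXI, +ZII, +IIZ (any independent generating set of the same group is equally correct).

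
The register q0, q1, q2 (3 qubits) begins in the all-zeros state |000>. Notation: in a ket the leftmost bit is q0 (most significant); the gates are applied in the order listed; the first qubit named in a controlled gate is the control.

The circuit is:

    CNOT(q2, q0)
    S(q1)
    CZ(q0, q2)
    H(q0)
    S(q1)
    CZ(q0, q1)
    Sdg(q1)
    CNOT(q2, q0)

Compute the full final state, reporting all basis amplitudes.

The resulting statevector has amplitude sqrt(2)/2 on |000>, sqrt(2)/2 on |100>, and 0 on every other basis state.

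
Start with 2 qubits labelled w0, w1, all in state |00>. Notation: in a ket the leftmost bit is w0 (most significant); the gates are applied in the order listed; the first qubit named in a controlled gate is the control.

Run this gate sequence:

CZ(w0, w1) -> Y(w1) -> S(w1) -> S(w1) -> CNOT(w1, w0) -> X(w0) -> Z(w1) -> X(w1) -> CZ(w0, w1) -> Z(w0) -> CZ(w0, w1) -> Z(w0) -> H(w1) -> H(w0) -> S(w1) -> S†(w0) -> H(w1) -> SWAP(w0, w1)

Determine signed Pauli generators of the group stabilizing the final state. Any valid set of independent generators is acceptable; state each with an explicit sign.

The final state is stabilized by the group generated by -YI, -IY; other independent generating sets are equally valid.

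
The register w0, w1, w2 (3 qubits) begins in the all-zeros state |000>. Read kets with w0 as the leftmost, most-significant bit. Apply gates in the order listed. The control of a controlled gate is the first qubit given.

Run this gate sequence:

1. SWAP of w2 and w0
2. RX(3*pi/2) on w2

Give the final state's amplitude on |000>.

The amplitude on |000> is -sqrt(2)/2.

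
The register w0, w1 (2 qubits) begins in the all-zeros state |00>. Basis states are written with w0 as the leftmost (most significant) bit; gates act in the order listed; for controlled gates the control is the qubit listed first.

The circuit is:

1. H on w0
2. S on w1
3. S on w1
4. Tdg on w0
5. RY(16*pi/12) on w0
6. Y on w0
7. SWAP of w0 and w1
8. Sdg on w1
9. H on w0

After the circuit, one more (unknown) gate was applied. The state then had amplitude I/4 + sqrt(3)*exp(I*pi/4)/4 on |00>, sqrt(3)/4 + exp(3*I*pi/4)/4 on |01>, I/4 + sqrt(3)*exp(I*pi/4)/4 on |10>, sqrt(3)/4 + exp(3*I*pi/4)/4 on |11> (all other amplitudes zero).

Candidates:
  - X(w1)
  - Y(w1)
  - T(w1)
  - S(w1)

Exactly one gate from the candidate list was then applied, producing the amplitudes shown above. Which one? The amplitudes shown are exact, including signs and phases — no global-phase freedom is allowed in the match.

It was Y(w1) that produced the state shown.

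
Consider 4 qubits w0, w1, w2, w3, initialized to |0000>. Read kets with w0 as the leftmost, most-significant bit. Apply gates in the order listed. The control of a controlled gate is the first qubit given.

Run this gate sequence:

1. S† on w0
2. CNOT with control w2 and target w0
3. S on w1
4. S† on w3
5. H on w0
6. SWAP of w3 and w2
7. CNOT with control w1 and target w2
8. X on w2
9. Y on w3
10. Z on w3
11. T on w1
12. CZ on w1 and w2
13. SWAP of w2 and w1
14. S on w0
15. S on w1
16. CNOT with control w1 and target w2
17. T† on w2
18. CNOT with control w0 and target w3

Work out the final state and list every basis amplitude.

The resulting statevector has amplitude -sqrt(2)*exp(3*I*pi/4)/2 on |0111>, sqrt(2)*exp(I*pi/4)/2 on |1110>, and 0 on every other basis state.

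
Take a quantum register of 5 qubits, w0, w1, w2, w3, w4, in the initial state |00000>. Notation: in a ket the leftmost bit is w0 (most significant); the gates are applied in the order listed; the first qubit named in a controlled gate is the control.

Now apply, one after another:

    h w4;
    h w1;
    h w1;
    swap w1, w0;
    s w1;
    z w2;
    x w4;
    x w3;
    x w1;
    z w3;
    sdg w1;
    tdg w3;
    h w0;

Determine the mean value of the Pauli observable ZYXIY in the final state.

In the final state, ZYXIY has expectation 0. Key observation: steps 2-3 multiply out to the identity, so the circuit reduces to the remaining gates.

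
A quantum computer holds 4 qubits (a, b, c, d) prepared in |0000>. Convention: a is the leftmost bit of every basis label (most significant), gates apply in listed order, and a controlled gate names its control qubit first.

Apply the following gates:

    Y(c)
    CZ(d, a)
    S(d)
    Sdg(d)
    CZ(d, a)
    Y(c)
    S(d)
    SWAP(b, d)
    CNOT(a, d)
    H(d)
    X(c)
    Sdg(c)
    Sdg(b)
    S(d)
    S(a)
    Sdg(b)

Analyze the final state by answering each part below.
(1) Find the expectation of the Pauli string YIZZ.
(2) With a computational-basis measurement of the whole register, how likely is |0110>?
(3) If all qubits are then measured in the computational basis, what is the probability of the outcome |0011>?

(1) The observable YIZZ averages to 0. Key observation: the block from step 1 through step 6 cancels to the identity and can be dropped.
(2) Outcome |0110> occurs with probability 0.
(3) Outcome |0011> occurs with probability 1/2.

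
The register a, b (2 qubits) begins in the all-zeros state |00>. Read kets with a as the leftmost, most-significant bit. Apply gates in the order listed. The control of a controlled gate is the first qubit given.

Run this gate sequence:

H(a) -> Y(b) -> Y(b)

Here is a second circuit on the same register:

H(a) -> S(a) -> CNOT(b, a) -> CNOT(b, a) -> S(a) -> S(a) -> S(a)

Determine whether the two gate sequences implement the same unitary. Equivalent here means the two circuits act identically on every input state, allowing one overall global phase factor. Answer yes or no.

Yes: on every input state the two circuits agree up to one overall phase factor.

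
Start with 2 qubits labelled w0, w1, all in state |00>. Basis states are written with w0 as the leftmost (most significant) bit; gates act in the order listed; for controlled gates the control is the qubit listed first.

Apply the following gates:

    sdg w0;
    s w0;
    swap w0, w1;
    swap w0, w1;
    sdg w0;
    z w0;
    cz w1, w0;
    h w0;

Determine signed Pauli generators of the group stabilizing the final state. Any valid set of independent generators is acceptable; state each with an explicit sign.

The stabilizer group can be generated by +XI, +IZ, among other valid generating sets. Key observation: the block from step 2 through step 5 cancels to the identity and can be dropped.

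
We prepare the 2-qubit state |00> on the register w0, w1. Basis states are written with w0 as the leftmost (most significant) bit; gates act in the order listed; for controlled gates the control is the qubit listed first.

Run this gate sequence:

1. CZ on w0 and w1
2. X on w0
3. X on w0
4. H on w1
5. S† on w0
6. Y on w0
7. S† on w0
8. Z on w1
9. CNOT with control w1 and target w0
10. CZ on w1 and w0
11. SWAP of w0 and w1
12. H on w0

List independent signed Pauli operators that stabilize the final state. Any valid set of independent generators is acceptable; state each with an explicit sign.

The final state is stabilized by the group generated by -XZ, -ZX; other independent generating sets are equally valid.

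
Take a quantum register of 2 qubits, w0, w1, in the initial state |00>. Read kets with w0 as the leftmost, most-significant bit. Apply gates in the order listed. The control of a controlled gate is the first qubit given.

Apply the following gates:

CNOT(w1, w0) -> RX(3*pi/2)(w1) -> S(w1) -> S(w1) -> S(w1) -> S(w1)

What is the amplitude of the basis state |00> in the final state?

|00> carries amplitude -sqrt(2)/2 in the final state. Key observation: steps 3-6 multiply out to the identity, so the circuit reduces to the remaining gates.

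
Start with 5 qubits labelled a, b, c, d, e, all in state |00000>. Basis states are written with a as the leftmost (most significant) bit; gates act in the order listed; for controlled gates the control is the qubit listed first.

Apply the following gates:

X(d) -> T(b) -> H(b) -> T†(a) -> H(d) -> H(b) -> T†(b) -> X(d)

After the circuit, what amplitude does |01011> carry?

The final state's coefficient on |01011> equals 0.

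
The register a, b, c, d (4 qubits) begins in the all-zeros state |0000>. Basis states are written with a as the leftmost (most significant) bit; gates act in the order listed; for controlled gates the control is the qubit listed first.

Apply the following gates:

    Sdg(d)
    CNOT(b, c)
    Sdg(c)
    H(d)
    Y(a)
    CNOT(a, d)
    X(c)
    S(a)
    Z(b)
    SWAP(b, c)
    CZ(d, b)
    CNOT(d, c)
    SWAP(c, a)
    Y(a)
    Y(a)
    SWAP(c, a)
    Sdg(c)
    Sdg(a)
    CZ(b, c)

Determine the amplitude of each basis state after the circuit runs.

After the circuit, the state carries amplitude sqrt(2)*I/2 on |1100>, sqrt(2)/2 on |1111>, and 0 on every other basis state. Key observation: gates 13-16 undo each other exactly, leaving only the rest of the circuit to track.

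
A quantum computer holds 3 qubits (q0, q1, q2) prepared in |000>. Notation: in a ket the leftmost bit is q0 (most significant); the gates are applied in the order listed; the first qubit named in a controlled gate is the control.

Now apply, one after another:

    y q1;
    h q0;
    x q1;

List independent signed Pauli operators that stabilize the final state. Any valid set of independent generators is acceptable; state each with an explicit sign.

One valid set of independent stabilizer generators is +XII, +IZI, +IIZ (any independent generating set of the same group is equally correct).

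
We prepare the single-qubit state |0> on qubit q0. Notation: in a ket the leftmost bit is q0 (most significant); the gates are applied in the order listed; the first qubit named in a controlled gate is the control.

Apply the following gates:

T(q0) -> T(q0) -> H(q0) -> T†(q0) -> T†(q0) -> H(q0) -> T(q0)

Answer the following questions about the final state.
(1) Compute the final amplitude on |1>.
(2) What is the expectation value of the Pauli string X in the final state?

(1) The final state's coefficient on |1> equals (1 + I)*exp(I*pi/4)/2.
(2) In the final state, X has expectation -sqrt(2)/2.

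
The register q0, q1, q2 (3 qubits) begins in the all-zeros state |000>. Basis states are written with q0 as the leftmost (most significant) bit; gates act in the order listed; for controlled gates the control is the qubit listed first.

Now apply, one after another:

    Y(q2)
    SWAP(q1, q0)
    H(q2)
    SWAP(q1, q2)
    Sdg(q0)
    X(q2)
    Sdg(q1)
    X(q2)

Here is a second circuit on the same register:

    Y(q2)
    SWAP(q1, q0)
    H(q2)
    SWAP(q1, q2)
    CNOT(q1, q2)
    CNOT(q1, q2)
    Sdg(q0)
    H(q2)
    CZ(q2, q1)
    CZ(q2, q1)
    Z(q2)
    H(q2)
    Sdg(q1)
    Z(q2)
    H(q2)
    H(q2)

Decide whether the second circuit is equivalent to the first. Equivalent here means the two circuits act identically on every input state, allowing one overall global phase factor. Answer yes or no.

No, they are not equivalent — no single phase factor reconciles the two unitaries.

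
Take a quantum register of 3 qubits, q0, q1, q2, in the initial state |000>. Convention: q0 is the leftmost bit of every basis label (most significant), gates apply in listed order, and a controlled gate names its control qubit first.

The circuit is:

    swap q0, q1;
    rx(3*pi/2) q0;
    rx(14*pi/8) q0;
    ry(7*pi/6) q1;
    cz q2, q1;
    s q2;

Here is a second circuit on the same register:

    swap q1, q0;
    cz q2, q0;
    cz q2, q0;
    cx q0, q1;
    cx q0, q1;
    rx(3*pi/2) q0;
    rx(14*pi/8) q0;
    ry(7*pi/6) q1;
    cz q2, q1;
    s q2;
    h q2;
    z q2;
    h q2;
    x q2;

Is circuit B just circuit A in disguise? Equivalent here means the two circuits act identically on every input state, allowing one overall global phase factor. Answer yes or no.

Yes — the two circuits implement the same unitary up to a global phase.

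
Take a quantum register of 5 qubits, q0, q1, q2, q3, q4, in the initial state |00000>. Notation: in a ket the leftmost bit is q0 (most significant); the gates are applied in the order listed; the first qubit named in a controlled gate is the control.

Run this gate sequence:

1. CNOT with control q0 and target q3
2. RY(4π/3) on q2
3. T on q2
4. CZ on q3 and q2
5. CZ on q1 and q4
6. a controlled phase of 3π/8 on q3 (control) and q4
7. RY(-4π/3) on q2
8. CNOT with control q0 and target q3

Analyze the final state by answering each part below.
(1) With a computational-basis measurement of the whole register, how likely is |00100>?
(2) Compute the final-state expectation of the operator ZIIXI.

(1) Outcome |00100> occurs with probability 3/8 - 3*sqrt(2)/16.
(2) The expectation value of ZIIXI is 0.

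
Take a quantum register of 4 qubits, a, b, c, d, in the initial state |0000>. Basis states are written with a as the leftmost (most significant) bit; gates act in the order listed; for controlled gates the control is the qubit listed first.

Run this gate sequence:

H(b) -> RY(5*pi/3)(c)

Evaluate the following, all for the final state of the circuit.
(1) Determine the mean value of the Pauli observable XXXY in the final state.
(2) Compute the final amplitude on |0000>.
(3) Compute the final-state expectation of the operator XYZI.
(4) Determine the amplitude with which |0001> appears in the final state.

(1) The observable XXXY averages to 0.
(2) The amplitude on |0000> is -sqrt(6)/4.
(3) In the final state, XYZI has expectation 0.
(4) The amplitude on |0001> is 0.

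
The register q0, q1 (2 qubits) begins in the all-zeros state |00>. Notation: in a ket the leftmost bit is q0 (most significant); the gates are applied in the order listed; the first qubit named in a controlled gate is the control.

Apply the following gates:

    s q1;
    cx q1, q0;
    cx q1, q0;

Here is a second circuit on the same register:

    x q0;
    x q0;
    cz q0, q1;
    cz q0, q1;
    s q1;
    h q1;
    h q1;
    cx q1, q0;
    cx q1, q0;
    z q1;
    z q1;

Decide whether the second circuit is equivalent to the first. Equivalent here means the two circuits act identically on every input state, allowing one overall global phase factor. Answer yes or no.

Yes — the two circuits implement the same unitary up to a global phase.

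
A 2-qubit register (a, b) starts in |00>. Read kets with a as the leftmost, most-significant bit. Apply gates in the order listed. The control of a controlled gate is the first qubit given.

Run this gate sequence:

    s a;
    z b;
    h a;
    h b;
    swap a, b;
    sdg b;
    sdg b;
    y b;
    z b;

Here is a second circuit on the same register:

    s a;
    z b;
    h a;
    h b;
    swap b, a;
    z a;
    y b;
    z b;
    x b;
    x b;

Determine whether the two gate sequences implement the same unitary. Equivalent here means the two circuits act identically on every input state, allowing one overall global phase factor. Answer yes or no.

No — the two circuits implement different unitaries, even allowing a global phase.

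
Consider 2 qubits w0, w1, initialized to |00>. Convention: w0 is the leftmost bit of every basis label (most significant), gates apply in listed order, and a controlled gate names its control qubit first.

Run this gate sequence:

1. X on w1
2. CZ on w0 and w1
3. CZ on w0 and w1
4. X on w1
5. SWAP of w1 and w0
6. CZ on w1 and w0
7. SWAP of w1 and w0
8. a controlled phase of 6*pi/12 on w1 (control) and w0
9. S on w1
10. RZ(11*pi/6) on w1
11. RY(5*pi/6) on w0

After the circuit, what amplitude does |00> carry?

The amplitude on |00> is (-sqrt(6) + sqrt(2))*exp(I*pi/12)/4.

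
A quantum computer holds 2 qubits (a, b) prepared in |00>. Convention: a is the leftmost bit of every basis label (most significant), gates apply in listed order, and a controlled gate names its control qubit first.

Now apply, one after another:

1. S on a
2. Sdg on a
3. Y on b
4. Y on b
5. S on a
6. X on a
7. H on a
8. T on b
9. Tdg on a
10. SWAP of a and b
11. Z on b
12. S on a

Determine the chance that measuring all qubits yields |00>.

Outcome |00> occurs with probability 1/2. Key observation: steps 2-5 multiply out to the identity, so the circuit reduces to the remaining gates.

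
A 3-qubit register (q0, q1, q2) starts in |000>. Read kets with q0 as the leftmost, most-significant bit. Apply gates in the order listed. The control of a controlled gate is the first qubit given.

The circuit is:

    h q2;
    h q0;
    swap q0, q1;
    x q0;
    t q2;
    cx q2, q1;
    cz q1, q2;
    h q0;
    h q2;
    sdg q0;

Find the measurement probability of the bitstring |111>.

Outcome |111> occurs with probability sqrt(2)/16 + 1/8.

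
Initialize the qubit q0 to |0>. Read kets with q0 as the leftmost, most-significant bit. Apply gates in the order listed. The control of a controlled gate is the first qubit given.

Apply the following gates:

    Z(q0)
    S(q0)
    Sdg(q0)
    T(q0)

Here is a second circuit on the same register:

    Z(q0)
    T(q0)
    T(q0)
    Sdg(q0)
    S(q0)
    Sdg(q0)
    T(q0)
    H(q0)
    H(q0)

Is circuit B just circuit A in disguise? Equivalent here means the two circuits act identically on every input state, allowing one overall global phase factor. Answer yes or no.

Yes, they are equivalent — the unitaries differ by at most a global phase.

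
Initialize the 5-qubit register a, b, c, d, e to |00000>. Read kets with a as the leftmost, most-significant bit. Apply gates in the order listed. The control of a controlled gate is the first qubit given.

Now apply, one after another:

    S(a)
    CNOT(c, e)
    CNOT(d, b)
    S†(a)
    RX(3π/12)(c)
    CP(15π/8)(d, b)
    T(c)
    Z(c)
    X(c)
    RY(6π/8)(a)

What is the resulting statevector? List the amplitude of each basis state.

The resulting statevector has amplitude (2 - sqrt(2))*exp(3*I*pi/4)/4 on |00000>, sqrt(2)/4 on |00100>, sqrt(2)*exp(3*I*pi/4)/4 on |10000>, sqrt(2)/4 + 1/2 on |10100>, and 0 on every other basis state.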